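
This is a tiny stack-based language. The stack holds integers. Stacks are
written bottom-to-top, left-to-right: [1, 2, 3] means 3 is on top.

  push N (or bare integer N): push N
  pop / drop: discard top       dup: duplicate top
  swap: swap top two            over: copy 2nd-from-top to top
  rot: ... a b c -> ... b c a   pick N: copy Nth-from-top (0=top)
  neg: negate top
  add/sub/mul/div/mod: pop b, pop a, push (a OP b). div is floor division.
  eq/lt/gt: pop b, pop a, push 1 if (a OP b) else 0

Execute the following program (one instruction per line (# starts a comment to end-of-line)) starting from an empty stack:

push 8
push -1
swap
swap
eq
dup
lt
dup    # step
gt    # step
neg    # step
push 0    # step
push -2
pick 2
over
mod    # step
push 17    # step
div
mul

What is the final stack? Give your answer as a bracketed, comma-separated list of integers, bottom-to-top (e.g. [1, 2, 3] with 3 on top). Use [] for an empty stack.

Answer: [0, 0, 0]

Derivation:
After 'push 8': [8]
After 'push -1': [8, -1]
After 'swap': [-1, 8]
After 'swap': [8, -1]
After 'eq': [0]
After 'dup': [0, 0]
After 'lt': [0]
After 'dup': [0, 0]
After 'gt': [0]
After 'neg': [0]
After 'push 0': [0, 0]
After 'push -2': [0, 0, -2]
After 'pick 2': [0, 0, -2, 0]
After 'over': [0, 0, -2, 0, -2]
After 'mod': [0, 0, -2, 0]
After 'push 17': [0, 0, -2, 0, 17]
After 'div': [0, 0, -2, 0]
After 'mul': [0, 0, 0]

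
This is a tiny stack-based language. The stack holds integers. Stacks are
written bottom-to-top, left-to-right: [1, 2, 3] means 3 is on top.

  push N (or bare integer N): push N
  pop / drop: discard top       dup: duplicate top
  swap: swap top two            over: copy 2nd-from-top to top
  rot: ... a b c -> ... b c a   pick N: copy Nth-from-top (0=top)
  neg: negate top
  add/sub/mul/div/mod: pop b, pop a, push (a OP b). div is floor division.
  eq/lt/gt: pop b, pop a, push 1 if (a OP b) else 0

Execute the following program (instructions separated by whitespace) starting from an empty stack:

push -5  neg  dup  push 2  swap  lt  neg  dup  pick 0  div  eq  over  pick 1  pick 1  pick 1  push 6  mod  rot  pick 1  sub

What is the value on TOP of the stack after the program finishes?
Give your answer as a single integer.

Answer: 0

Derivation:
After 'push -5': [-5]
After 'neg': [5]
After 'dup': [5, 5]
After 'push 2': [5, 5, 2]
After 'swap': [5, 2, 5]
After 'lt': [5, 1]
After 'neg': [5, -1]
After 'dup': [5, -1, -1]
After 'pick 0': [5, -1, -1, -1]
After 'div': [5, -1, 1]
After 'eq': [5, 0]
After 'over': [5, 0, 5]
After 'pick 1': [5, 0, 5, 0]
After 'pick 1': [5, 0, 5, 0, 5]
After 'pick 1': [5, 0, 5, 0, 5, 0]
After 'push 6': [5, 0, 5, 0, 5, 0, 6]
After 'mod': [5, 0, 5, 0, 5, 0]
After 'rot': [5, 0, 5, 5, 0, 0]
After 'pick 1': [5, 0, 5, 5, 0, 0, 0]
After 'sub': [5, 0, 5, 5, 0, 0]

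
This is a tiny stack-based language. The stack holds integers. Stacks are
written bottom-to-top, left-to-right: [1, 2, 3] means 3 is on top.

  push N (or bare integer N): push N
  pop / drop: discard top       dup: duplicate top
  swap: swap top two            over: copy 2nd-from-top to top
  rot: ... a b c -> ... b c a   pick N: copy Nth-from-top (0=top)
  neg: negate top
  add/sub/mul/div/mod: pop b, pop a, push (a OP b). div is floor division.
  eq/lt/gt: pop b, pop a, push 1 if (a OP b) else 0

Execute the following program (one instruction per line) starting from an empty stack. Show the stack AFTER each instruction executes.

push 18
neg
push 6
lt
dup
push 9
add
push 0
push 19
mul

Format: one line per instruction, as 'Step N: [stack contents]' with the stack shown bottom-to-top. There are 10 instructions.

Step 1: [18]
Step 2: [-18]
Step 3: [-18, 6]
Step 4: [1]
Step 5: [1, 1]
Step 6: [1, 1, 9]
Step 7: [1, 10]
Step 8: [1, 10, 0]
Step 9: [1, 10, 0, 19]
Step 10: [1, 10, 0]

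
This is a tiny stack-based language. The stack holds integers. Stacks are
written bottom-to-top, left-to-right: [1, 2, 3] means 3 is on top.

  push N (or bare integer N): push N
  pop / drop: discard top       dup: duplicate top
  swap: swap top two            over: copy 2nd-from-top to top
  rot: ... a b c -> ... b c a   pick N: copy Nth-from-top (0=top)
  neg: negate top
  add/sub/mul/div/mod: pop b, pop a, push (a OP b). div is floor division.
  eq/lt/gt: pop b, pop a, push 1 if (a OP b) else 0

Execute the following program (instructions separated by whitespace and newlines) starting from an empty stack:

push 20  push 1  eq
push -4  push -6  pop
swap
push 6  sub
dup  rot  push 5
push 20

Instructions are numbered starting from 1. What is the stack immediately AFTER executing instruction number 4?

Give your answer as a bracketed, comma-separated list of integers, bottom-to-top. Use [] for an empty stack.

Step 1 ('push 20'): [20]
Step 2 ('push 1'): [20, 1]
Step 3 ('eq'): [0]
Step 4 ('push -4'): [0, -4]

Answer: [0, -4]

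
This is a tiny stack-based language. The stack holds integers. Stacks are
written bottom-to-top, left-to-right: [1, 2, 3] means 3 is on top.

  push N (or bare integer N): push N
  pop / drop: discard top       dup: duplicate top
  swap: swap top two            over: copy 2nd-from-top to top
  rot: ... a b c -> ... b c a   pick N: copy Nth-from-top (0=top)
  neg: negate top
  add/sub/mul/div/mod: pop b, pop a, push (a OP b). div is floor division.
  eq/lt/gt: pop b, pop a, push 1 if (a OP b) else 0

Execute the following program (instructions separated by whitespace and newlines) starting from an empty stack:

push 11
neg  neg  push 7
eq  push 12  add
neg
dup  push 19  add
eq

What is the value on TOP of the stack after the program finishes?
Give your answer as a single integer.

After 'push 11': [11]
After 'neg': [-11]
After 'neg': [11]
After 'push 7': [11, 7]
After 'eq': [0]
After 'push 12': [0, 12]
After 'add': [12]
After 'neg': [-12]
After 'dup': [-12, -12]
After 'push 19': [-12, -12, 19]
After 'add': [-12, 7]
After 'eq': [0]

Answer: 0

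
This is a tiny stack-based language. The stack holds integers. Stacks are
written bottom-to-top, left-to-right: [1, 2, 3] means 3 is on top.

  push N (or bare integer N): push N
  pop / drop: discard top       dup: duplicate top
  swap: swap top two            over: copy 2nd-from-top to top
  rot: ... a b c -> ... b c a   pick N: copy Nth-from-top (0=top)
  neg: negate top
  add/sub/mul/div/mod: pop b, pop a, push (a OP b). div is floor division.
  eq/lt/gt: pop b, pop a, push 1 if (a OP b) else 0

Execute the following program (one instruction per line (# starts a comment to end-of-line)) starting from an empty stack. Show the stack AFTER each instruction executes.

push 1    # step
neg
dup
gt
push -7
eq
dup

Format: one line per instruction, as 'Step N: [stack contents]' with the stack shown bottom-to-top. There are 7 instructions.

Step 1: [1]
Step 2: [-1]
Step 3: [-1, -1]
Step 4: [0]
Step 5: [0, -7]
Step 6: [0]
Step 7: [0, 0]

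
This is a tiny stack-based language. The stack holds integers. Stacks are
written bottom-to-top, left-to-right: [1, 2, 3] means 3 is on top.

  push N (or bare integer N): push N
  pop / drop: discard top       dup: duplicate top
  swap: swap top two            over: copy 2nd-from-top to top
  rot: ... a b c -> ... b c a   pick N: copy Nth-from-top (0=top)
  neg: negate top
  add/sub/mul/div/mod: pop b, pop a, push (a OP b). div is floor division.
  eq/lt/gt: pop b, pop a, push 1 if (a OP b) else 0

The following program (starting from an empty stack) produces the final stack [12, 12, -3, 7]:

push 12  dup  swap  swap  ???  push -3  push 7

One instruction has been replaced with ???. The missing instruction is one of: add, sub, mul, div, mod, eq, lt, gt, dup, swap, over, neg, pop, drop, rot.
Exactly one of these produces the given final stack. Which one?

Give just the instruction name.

Stack before ???: [12, 12]
Stack after ???:  [12, 12]
The instruction that transforms [12, 12] -> [12, 12] is: swap

Answer: swap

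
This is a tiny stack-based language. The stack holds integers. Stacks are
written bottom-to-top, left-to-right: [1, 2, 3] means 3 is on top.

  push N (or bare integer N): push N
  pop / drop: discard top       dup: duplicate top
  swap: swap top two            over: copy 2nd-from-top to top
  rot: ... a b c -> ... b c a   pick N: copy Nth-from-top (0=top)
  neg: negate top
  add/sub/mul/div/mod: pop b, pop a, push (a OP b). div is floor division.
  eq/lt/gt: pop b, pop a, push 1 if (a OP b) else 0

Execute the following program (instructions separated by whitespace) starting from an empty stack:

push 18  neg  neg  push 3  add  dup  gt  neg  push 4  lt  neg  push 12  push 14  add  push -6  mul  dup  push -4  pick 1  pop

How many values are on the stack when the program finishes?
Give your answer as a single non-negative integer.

After 'push 18': stack = [18] (depth 1)
After 'neg': stack = [-18] (depth 1)
After 'neg': stack = [18] (depth 1)
After 'push 3': stack = [18, 3] (depth 2)
After 'add': stack = [21] (depth 1)
After 'dup': stack = [21, 21] (depth 2)
After 'gt': stack = [0] (depth 1)
After 'neg': stack = [0] (depth 1)
After 'push 4': stack = [0, 4] (depth 2)
After 'lt': stack = [1] (depth 1)
After 'neg': stack = [-1] (depth 1)
After 'push 12': stack = [-1, 12] (depth 2)
After 'push 14': stack = [-1, 12, 14] (depth 3)
After 'add': stack = [-1, 26] (depth 2)
After 'push -6': stack = [-1, 26, -6] (depth 3)
After 'mul': stack = [-1, -156] (depth 2)
After 'dup': stack = [-1, -156, -156] (depth 3)
After 'push -4': stack = [-1, -156, -156, -4] (depth 4)
After 'pick 1': stack = [-1, -156, -156, -4, -156] (depth 5)
After 'pop': stack = [-1, -156, -156, -4] (depth 4)

Answer: 4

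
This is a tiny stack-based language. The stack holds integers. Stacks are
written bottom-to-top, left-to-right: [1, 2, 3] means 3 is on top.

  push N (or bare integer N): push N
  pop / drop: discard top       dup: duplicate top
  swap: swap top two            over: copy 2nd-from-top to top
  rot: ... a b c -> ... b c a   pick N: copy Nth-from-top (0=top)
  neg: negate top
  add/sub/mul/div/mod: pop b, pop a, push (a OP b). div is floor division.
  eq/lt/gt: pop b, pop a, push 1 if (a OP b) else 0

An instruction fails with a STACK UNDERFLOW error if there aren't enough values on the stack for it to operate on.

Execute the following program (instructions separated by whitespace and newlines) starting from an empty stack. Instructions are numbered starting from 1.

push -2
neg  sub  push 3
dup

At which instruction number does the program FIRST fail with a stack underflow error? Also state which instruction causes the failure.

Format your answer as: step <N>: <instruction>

Answer: step 3: sub

Derivation:
Step 1 ('push -2'): stack = [-2], depth = 1
Step 2 ('neg'): stack = [2], depth = 1
Step 3 ('sub'): needs 2 value(s) but depth is 1 — STACK UNDERFLOW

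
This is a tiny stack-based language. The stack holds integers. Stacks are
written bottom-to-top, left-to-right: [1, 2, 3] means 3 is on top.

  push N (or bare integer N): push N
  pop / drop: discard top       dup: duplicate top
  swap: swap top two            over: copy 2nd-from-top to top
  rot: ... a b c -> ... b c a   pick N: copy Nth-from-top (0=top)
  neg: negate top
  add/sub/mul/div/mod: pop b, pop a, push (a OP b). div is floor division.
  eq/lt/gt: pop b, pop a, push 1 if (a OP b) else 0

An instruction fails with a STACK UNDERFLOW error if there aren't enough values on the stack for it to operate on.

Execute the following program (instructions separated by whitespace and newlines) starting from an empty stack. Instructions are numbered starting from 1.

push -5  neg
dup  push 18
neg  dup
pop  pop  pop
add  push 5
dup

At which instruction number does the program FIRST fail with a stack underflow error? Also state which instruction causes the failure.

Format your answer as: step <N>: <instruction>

Answer: step 10: add

Derivation:
Step 1 ('push -5'): stack = [-5], depth = 1
Step 2 ('neg'): stack = [5], depth = 1
Step 3 ('dup'): stack = [5, 5], depth = 2
Step 4 ('push 18'): stack = [5, 5, 18], depth = 3
Step 5 ('neg'): stack = [5, 5, -18], depth = 3
Step 6 ('dup'): stack = [5, 5, -18, -18], depth = 4
Step 7 ('pop'): stack = [5, 5, -18], depth = 3
Step 8 ('pop'): stack = [5, 5], depth = 2
Step 9 ('pop'): stack = [5], depth = 1
Step 10 ('add'): needs 2 value(s) but depth is 1 — STACK UNDERFLOW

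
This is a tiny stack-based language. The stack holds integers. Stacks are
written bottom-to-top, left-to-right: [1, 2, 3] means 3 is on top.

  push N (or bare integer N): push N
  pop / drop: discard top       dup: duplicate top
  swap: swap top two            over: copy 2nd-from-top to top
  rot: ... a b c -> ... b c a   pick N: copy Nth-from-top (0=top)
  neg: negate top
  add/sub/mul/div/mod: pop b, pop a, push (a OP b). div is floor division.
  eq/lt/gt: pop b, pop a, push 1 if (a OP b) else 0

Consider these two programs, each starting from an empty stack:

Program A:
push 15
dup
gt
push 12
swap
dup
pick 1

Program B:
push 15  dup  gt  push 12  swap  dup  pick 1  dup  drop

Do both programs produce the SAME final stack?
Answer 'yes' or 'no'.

Answer: yes

Derivation:
Program A trace:
  After 'push 15': [15]
  After 'dup': [15, 15]
  After 'gt': [0]
  After 'push 12': [0, 12]
  After 'swap': [12, 0]
  After 'dup': [12, 0, 0]
  After 'pick 1': [12, 0, 0, 0]
Program A final stack: [12, 0, 0, 0]

Program B trace:
  After 'push 15': [15]
  After 'dup': [15, 15]
  After 'gt': [0]
  After 'push 12': [0, 12]
  After 'swap': [12, 0]
  After 'dup': [12, 0, 0]
  After 'pick 1': [12, 0, 0, 0]
  After 'dup': [12, 0, 0, 0, 0]
  After 'drop': [12, 0, 0, 0]
Program B final stack: [12, 0, 0, 0]
Same: yes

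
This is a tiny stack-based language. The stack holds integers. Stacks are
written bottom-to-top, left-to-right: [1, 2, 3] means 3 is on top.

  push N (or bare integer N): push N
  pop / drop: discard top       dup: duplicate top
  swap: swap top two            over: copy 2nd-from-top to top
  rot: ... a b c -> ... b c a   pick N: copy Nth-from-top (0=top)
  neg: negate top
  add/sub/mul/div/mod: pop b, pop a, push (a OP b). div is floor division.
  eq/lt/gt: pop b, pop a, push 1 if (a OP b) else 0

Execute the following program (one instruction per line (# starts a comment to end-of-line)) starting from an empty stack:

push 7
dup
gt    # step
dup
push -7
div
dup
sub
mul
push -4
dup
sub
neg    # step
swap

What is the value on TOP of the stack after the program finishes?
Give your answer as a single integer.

Answer: 0

Derivation:
After 'push 7': [7]
After 'dup': [7, 7]
After 'gt': [0]
After 'dup': [0, 0]
After 'push -7': [0, 0, -7]
After 'div': [0, 0]
After 'dup': [0, 0, 0]
After 'sub': [0, 0]
After 'mul': [0]
After 'push -4': [0, -4]
After 'dup': [0, -4, -4]
After 'sub': [0, 0]
After 'neg': [0, 0]
After 'swap': [0, 0]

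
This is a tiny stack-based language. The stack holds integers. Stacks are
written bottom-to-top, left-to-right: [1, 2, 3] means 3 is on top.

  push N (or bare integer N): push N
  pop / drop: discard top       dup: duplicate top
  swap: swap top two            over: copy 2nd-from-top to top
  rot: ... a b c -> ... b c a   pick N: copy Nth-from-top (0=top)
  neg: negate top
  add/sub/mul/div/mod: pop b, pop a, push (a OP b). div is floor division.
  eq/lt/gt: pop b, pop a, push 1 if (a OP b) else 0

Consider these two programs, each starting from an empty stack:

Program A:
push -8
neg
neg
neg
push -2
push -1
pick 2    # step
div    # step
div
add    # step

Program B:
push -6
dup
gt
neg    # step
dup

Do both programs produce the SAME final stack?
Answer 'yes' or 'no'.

Answer: no

Derivation:
Program A trace:
  After 'push -8': [-8]
  After 'neg': [8]
  After 'neg': [-8]
  After 'neg': [8]
  After 'push -2': [8, -2]
  After 'push -1': [8, -2, -1]
  After 'pick 2': [8, -2, -1, 8]
  After 'div': [8, -2, -1]
  After 'div': [8, 2]
  After 'add': [10]
Program A final stack: [10]

Program B trace:
  After 'push -6': [-6]
  After 'dup': [-6, -6]
  After 'gt': [0]
  After 'neg': [0]
  After 'dup': [0, 0]
Program B final stack: [0, 0]
Same: no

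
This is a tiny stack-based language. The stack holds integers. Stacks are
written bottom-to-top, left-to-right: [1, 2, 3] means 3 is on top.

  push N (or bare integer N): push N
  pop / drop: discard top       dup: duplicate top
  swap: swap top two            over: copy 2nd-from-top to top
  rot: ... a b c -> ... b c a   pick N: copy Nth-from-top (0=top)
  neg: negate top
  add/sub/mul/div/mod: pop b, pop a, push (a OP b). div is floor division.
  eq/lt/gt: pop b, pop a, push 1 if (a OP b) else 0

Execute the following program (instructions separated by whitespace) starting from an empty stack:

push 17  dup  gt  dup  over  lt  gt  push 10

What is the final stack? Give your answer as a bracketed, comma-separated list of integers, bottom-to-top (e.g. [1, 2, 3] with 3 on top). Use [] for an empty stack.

Answer: [0, 10]

Derivation:
After 'push 17': [17]
After 'dup': [17, 17]
After 'gt': [0]
After 'dup': [0, 0]
After 'over': [0, 0, 0]
After 'lt': [0, 0]
After 'gt': [0]
After 'push 10': [0, 10]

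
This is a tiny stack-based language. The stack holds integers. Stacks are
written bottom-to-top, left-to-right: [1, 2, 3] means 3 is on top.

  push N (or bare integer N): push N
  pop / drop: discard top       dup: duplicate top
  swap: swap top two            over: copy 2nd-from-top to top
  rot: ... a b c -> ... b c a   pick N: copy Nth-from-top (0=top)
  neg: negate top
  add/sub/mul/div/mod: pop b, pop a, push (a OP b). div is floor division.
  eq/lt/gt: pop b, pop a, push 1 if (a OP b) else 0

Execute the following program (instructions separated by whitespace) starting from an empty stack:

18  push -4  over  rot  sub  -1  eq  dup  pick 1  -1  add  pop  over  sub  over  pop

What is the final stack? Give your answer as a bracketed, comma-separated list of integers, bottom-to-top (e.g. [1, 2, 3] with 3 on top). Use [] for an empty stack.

Answer: [-4, 0, 0]

Derivation:
After 'push 18': [18]
After 'push -4': [18, -4]
After 'over': [18, -4, 18]
After 'rot': [-4, 18, 18]
After 'sub': [-4, 0]
After 'push -1': [-4, 0, -1]
After 'eq': [-4, 0]
After 'dup': [-4, 0, 0]
After 'pick 1': [-4, 0, 0, 0]
After 'push -1': [-4, 0, 0, 0, -1]
After 'add': [-4, 0, 0, -1]
After 'pop': [-4, 0, 0]
After 'over': [-4, 0, 0, 0]
After 'sub': [-4, 0, 0]
After 'over': [-4, 0, 0, 0]
After 'pop': [-4, 0, 0]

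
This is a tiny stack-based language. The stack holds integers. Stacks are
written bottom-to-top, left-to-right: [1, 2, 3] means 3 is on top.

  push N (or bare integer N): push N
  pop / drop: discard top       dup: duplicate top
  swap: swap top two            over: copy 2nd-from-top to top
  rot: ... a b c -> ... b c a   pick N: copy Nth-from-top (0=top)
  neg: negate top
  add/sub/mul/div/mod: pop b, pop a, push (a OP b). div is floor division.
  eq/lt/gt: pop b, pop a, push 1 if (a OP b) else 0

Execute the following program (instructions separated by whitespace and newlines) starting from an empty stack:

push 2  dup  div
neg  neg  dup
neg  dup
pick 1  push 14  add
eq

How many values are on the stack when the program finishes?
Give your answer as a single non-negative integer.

After 'push 2': stack = [2] (depth 1)
After 'dup': stack = [2, 2] (depth 2)
After 'div': stack = [1] (depth 1)
After 'neg': stack = [-1] (depth 1)
After 'neg': stack = [1] (depth 1)
After 'dup': stack = [1, 1] (depth 2)
After 'neg': stack = [1, -1] (depth 2)
After 'dup': stack = [1, -1, -1] (depth 3)
After 'pick 1': stack = [1, -1, -1, -1] (depth 4)
After 'push 14': stack = [1, -1, -1, -1, 14] (depth 5)
After 'add': stack = [1, -1, -1, 13] (depth 4)
After 'eq': stack = [1, -1, 0] (depth 3)

Answer: 3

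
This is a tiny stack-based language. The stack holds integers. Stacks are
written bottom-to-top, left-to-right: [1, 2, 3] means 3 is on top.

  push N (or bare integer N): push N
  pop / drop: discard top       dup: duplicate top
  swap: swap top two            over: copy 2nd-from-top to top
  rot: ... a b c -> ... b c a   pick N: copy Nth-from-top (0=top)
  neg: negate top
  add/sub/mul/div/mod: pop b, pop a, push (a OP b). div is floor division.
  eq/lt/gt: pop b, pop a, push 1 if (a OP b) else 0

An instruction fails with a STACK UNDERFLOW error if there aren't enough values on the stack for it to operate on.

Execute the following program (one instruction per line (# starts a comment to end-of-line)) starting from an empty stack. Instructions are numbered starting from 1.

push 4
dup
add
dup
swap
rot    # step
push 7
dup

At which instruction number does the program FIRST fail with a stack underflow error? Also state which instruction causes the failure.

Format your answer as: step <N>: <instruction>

Step 1 ('push 4'): stack = [4], depth = 1
Step 2 ('dup'): stack = [4, 4], depth = 2
Step 3 ('add'): stack = [8], depth = 1
Step 4 ('dup'): stack = [8, 8], depth = 2
Step 5 ('swap'): stack = [8, 8], depth = 2
Step 6 ('rot'): needs 3 value(s) but depth is 2 — STACK UNDERFLOW

Answer: step 6: rot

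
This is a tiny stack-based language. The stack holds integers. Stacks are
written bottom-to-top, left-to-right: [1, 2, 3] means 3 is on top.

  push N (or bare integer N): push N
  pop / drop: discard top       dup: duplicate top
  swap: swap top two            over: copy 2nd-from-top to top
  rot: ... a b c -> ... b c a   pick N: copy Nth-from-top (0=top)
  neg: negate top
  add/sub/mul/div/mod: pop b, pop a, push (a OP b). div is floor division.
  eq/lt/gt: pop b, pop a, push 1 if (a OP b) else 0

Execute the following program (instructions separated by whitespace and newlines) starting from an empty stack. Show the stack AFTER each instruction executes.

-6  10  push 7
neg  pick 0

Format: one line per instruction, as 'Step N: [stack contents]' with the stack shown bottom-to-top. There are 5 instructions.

Step 1: [-6]
Step 2: [-6, 10]
Step 3: [-6, 10, 7]
Step 4: [-6, 10, -7]
Step 5: [-6, 10, -7, -7]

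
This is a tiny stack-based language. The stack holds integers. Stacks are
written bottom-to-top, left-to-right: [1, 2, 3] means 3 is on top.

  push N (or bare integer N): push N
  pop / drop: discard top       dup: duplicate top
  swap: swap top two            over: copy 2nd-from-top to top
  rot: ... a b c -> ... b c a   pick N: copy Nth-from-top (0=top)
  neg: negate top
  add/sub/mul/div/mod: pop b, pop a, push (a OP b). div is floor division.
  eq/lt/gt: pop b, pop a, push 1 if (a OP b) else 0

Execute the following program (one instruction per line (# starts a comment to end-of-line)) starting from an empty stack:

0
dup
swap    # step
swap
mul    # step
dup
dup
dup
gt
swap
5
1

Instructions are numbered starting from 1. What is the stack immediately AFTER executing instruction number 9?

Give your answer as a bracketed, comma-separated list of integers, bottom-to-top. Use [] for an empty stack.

Answer: [0, 0, 0]

Derivation:
Step 1 ('0'): [0]
Step 2 ('dup'): [0, 0]
Step 3 ('swap'): [0, 0]
Step 4 ('swap'): [0, 0]
Step 5 ('mul'): [0]
Step 6 ('dup'): [0, 0]
Step 7 ('dup'): [0, 0, 0]
Step 8 ('dup'): [0, 0, 0, 0]
Step 9 ('gt'): [0, 0, 0]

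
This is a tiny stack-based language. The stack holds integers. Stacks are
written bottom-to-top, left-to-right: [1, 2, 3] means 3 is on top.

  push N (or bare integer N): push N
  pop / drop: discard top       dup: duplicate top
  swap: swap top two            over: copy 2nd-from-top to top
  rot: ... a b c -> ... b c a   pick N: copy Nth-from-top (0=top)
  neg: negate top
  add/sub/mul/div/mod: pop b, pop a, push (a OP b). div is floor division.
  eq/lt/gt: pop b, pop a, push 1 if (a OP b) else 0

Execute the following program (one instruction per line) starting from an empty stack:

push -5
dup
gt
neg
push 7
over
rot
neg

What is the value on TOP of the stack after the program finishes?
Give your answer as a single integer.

After 'push -5': [-5]
After 'dup': [-5, -5]
After 'gt': [0]
After 'neg': [0]
After 'push 7': [0, 7]
After 'over': [0, 7, 0]
After 'rot': [7, 0, 0]
After 'neg': [7, 0, 0]

Answer: 0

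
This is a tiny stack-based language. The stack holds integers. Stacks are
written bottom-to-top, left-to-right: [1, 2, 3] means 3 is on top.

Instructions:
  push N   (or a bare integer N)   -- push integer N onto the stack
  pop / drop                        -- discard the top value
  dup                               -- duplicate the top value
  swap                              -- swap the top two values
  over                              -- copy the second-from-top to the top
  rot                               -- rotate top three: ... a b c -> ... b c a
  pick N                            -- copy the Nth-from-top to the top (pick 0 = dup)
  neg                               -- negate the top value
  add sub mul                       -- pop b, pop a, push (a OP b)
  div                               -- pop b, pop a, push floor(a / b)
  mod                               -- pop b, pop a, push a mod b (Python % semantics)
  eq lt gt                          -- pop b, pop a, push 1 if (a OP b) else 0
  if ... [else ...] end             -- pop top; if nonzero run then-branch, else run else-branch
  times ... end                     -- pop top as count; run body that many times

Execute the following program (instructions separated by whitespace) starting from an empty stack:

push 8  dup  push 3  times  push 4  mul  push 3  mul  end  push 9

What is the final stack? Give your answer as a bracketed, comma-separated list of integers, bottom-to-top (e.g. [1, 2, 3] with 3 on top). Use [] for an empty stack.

Answer: [8, 13824, 9]

Derivation:
After 'push 8': [8]
After 'dup': [8, 8]
After 'push 3': [8, 8, 3]
After 'times': [8, 8]
After 'push 4': [8, 8, 4]
After 'mul': [8, 32]
After 'push 3': [8, 32, 3]
After 'mul': [8, 96]
After 'push 4': [8, 96, 4]
After 'mul': [8, 384]
After 'push 3': [8, 384, 3]
After 'mul': [8, 1152]
After 'push 4': [8, 1152, 4]
After 'mul': [8, 4608]
After 'push 3': [8, 4608, 3]
After 'mul': [8, 13824]
After 'push 9': [8, 13824, 9]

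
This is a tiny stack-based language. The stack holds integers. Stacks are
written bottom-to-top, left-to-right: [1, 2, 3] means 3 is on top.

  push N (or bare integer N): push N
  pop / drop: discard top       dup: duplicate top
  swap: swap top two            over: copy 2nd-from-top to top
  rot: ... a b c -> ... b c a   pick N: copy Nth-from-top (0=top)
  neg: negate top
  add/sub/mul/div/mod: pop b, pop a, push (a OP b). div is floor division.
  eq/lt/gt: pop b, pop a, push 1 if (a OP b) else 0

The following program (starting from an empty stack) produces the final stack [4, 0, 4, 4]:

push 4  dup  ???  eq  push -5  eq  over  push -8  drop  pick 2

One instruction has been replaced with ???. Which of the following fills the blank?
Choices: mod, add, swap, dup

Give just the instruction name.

Stack before ???: [4, 4]
Stack after ???:  [4, 4, 4]
Checking each choice:
  mod: stack underflow (need 2, have 1)
  add: stack underflow (need 2, have 1)
  swap: stack underflow (need 2, have 1)
  dup: MATCH


Answer: dup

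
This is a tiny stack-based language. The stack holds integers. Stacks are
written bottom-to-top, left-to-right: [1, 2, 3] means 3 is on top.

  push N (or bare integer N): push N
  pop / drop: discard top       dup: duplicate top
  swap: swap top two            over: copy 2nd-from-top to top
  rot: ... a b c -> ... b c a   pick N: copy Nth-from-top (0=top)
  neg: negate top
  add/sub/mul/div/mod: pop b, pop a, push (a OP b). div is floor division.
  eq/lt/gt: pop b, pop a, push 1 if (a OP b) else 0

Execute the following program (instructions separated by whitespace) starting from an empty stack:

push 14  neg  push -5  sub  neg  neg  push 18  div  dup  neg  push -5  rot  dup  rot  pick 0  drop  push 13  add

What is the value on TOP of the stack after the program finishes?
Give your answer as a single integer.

After 'push 14': [14]
After 'neg': [-14]
After 'push -5': [-14, -5]
After 'sub': [-9]
After 'neg': [9]
After 'neg': [-9]
After 'push 18': [-9, 18]
After 'div': [-1]
After 'dup': [-1, -1]
After 'neg': [-1, 1]
After 'push -5': [-1, 1, -5]
After 'rot': [1, -5, -1]
After 'dup': [1, -5, -1, -1]
After 'rot': [1, -1, -1, -5]
After 'pick 0': [1, -1, -1, -5, -5]
After 'drop': [1, -1, -1, -5]
After 'push 13': [1, -1, -1, -5, 13]
After 'add': [1, -1, -1, 8]

Answer: 8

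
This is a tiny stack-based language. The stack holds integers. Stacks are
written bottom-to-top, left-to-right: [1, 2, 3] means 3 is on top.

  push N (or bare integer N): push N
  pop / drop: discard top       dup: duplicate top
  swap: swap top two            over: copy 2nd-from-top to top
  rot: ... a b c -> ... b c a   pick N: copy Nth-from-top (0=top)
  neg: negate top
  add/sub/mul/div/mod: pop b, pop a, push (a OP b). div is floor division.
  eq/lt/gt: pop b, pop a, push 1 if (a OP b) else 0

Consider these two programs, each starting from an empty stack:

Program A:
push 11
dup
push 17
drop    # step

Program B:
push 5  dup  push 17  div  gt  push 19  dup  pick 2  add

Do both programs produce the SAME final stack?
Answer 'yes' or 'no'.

Answer: no

Derivation:
Program A trace:
  After 'push 11': [11]
  After 'dup': [11, 11]
  After 'push 17': [11, 11, 17]
  After 'drop': [11, 11]
Program A final stack: [11, 11]

Program B trace:
  After 'push 5': [5]
  After 'dup': [5, 5]
  After 'push 17': [5, 5, 17]
  After 'div': [5, 0]
  After 'gt': [1]
  After 'push 19': [1, 19]
  After 'dup': [1, 19, 19]
  After 'pick 2': [1, 19, 19, 1]
  After 'add': [1, 19, 20]
Program B final stack: [1, 19, 20]
Same: no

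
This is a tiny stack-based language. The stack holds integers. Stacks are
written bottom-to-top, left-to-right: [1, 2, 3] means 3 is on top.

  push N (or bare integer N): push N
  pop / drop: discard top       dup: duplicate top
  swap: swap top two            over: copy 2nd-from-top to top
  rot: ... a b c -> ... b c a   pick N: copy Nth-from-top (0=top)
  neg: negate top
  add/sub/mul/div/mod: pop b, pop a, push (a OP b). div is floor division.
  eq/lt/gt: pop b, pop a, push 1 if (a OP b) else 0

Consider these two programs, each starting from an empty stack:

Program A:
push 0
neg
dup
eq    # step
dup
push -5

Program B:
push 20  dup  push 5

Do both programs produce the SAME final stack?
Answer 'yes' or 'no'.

Program A trace:
  After 'push 0': [0]
  After 'neg': [0]
  After 'dup': [0, 0]
  After 'eq': [1]
  After 'dup': [1, 1]
  After 'push -5': [1, 1, -5]
Program A final stack: [1, 1, -5]

Program B trace:
  After 'push 20': [20]
  After 'dup': [20, 20]
  After 'push 5': [20, 20, 5]
Program B final stack: [20, 20, 5]
Same: no

Answer: no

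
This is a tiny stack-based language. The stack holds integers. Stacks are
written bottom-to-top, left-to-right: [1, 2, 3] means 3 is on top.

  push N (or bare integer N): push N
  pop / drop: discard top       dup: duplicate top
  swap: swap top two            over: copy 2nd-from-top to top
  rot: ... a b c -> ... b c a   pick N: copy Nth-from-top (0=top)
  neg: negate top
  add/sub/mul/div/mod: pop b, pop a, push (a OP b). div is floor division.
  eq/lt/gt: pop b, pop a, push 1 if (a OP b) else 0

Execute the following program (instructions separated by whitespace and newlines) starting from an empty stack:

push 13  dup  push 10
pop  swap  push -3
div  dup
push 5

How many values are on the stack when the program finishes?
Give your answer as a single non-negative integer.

Answer: 4

Derivation:
After 'push 13': stack = [13] (depth 1)
After 'dup': stack = [13, 13] (depth 2)
After 'push 10': stack = [13, 13, 10] (depth 3)
After 'pop': stack = [13, 13] (depth 2)
After 'swap': stack = [13, 13] (depth 2)
After 'push -3': stack = [13, 13, -3] (depth 3)
After 'div': stack = [13, -5] (depth 2)
After 'dup': stack = [13, -5, -5] (depth 3)
After 'push 5': stack = [13, -5, -5, 5] (depth 4)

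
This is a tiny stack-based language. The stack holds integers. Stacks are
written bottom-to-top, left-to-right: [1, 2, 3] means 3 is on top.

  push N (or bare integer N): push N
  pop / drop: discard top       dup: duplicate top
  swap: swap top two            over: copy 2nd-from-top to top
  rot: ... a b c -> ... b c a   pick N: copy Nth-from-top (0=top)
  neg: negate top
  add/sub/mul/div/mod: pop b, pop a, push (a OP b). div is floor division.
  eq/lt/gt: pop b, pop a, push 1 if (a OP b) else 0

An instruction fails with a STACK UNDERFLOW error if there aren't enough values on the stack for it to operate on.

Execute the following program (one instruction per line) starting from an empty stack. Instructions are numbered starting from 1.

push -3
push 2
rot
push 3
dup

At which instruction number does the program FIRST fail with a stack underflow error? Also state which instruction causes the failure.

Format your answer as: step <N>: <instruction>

Step 1 ('push -3'): stack = [-3], depth = 1
Step 2 ('push 2'): stack = [-3, 2], depth = 2
Step 3 ('rot'): needs 3 value(s) but depth is 2 — STACK UNDERFLOW

Answer: step 3: rot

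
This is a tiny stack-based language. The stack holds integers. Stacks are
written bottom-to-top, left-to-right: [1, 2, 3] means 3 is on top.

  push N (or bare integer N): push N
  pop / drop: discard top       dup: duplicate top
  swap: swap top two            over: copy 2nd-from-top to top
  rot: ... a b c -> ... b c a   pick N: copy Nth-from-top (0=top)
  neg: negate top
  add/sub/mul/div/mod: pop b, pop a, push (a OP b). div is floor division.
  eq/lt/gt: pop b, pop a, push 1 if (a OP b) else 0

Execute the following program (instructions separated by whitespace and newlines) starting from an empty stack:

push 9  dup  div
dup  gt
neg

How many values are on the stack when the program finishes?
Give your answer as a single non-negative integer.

After 'push 9': stack = [9] (depth 1)
After 'dup': stack = [9, 9] (depth 2)
After 'div': stack = [1] (depth 1)
After 'dup': stack = [1, 1] (depth 2)
After 'gt': stack = [0] (depth 1)
After 'neg': stack = [0] (depth 1)

Answer: 1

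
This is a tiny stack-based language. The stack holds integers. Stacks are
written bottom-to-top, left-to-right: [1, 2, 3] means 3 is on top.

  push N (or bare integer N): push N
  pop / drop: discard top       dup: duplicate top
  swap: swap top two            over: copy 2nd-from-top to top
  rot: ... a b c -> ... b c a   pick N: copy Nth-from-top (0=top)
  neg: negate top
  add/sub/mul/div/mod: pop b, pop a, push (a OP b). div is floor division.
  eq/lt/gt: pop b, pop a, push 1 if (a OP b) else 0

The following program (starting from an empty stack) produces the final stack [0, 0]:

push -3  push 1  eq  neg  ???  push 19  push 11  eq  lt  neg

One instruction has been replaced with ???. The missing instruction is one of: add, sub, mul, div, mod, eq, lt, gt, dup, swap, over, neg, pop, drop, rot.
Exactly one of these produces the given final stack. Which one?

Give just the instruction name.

Answer: dup

Derivation:
Stack before ???: [0]
Stack after ???:  [0, 0]
The instruction that transforms [0] -> [0, 0] is: dup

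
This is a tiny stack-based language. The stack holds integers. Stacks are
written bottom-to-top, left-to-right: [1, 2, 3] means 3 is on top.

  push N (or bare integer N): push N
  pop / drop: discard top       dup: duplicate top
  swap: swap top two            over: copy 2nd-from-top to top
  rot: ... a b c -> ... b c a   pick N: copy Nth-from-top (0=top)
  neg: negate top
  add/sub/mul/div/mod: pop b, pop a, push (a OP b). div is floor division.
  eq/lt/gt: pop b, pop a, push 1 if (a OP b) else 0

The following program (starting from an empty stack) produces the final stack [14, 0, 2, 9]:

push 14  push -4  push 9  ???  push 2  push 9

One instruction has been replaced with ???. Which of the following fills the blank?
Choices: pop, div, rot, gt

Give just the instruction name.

Stack before ???: [14, -4, 9]
Stack after ???:  [14, 0]
Checking each choice:
  pop: produces [14, -4, 2, 9]
  div: produces [14, -1, 2, 9]
  rot: produces [-4, 9, 14, 2, 9]
  gt: MATCH


Answer: gt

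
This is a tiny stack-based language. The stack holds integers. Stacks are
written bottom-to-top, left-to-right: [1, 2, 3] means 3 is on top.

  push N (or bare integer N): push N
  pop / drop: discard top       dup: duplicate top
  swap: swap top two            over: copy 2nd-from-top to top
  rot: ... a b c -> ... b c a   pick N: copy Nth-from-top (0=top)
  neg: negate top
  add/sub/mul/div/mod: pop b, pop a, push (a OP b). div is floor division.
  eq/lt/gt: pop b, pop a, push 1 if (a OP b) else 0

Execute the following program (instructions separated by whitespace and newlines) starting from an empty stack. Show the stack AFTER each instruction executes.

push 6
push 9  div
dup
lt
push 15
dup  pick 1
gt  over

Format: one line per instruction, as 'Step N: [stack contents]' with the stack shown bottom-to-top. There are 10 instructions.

Step 1: [6]
Step 2: [6, 9]
Step 3: [0]
Step 4: [0, 0]
Step 5: [0]
Step 6: [0, 15]
Step 7: [0, 15, 15]
Step 8: [0, 15, 15, 15]
Step 9: [0, 15, 0]
Step 10: [0, 15, 0, 15]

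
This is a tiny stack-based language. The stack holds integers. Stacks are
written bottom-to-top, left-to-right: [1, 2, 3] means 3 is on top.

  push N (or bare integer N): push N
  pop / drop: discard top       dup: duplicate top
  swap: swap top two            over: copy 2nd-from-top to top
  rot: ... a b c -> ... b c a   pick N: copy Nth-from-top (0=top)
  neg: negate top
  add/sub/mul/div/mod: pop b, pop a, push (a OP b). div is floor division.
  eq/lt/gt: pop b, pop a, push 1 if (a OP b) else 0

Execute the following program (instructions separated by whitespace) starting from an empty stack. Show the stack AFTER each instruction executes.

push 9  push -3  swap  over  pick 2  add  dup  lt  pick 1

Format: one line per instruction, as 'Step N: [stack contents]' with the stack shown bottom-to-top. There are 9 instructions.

Step 1: [9]
Step 2: [9, -3]
Step 3: [-3, 9]
Step 4: [-3, 9, -3]
Step 5: [-3, 9, -3, -3]
Step 6: [-3, 9, -6]
Step 7: [-3, 9, -6, -6]
Step 8: [-3, 9, 0]
Step 9: [-3, 9, 0, 9]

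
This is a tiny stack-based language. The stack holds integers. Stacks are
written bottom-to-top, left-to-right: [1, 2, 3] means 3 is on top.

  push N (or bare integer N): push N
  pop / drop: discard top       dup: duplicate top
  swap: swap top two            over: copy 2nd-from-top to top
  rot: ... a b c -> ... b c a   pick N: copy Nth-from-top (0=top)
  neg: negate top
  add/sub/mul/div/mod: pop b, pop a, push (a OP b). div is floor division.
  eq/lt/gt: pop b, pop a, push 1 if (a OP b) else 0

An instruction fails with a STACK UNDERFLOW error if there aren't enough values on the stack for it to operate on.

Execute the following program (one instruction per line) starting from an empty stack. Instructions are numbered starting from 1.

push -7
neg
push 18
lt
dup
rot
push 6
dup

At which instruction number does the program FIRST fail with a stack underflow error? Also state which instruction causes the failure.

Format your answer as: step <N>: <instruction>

Answer: step 6: rot

Derivation:
Step 1 ('push -7'): stack = [-7], depth = 1
Step 2 ('neg'): stack = [7], depth = 1
Step 3 ('push 18'): stack = [7, 18], depth = 2
Step 4 ('lt'): stack = [1], depth = 1
Step 5 ('dup'): stack = [1, 1], depth = 2
Step 6 ('rot'): needs 3 value(s) but depth is 2 — STACK UNDERFLOW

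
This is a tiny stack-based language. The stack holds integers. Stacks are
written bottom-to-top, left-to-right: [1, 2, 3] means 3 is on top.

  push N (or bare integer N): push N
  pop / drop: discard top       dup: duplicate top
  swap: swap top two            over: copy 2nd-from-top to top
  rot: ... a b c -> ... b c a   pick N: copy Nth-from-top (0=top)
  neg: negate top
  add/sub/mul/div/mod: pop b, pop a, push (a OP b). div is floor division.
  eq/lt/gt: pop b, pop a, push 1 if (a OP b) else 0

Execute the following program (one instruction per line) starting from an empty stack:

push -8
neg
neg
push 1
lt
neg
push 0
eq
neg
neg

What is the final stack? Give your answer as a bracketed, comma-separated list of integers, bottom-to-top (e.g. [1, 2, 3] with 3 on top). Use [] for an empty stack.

After 'push -8': [-8]
After 'neg': [8]
After 'neg': [-8]
After 'push 1': [-8, 1]
After 'lt': [1]
After 'neg': [-1]
After 'push 0': [-1, 0]
After 'eq': [0]
After 'neg': [0]
After 'neg': [0]

Answer: [0]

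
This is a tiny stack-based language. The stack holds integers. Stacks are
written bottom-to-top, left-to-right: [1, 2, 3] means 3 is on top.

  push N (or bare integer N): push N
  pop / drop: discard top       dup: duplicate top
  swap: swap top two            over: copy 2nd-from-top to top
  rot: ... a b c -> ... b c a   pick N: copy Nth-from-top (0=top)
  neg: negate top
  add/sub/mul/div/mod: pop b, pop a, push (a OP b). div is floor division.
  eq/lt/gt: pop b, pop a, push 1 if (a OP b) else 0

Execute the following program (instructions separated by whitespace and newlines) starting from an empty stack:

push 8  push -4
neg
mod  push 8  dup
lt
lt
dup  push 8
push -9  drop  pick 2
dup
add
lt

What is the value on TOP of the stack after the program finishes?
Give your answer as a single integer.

Answer: 0

Derivation:
After 'push 8': [8]
After 'push -4': [8, -4]
After 'neg': [8, 4]
After 'mod': [0]
After 'push 8': [0, 8]
After 'dup': [0, 8, 8]
After 'lt': [0, 0]
After 'lt': [0]
After 'dup': [0, 0]
After 'push 8': [0, 0, 8]
After 'push -9': [0, 0, 8, -9]
After 'drop': [0, 0, 8]
After 'pick 2': [0, 0, 8, 0]
After 'dup': [0, 0, 8, 0, 0]
After 'add': [0, 0, 8, 0]
After 'lt': [0, 0, 0]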